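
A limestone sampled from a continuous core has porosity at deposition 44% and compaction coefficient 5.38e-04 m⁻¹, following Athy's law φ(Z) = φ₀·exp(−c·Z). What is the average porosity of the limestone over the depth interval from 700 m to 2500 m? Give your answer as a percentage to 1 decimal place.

Working in km (1 km = 1000 m; c in km⁻¹ = c in m⁻¹ × 1000):
⟨φ⟩ = (1/(Z₂−Z₁)) ∫ φ₀ e^(−cZ) dZ = φ₀·(e^(−c·Z₁) − e^(−c·Z₂)) / (c·(Z₂−Z₁))
e^(−0.538×0.7) = 0.6862; e^(−0.538×2.5) = 0.2605
⟨φ⟩ = 0.44 × (0.6862 − 0.2605) / (0.538 × 1.8) = 0.44 × 0.4395 = 0.1934

19.3%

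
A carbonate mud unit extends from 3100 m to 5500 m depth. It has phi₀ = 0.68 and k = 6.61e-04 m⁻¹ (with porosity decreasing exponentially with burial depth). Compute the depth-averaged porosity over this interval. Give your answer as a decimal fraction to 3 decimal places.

Working in km (1 km = 1000 m; k in km⁻¹ = k in m⁻¹ × 1000):
⟨phi⟩ = (1/(Z₂−Z₁)) ∫ phi₀ e^(−kZ) dZ = phi₀·(e^(−k·Z₁) − e^(−k·Z₂)) / (k·(Z₂−Z₁))
e^(−0.661×3.1) = 0.1289; e^(−0.661×5.5) = 0.0264
⟨phi⟩ = 0.68 × (0.1289 − 0.0264) / (0.661 × 2.4) = 0.68 × 0.0646 = 0.0439

0.044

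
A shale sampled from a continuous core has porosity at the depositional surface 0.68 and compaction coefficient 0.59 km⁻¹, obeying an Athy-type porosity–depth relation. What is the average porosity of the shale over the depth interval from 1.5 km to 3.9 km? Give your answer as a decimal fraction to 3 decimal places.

⟨phi⟩ = (1/(d₂−d₁)) ∫ phi₀ e^(−kd) dd = phi₀·(e^(−k·d₁) − e^(−k·d₂)) / (k·(d₂−d₁))
e^(−0.59×1.5) = 0.4127; e^(−0.59×3.9) = 0.1002
⟨phi⟩ = 0.68 × (0.4127 − 0.1002) / (0.59 × 2.4) = 0.68 × 0.2207 = 0.1501

0.150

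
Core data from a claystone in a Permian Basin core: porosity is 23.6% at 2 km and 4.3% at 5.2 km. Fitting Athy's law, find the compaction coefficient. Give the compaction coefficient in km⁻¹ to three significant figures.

Athy: φ(d) = φ₀ e^(−βd) ⇒ φ₁/φ₂ = e^{β(d₂−d₁)} ⇒ β = ln(φ₁/φ₂)/(d₂−d₁)
β = ln(0.236/0.043) / (5.2 − 2) = ln(5.488) / 3.2 = 1.7026 / 3.2 = 0.5321 km⁻¹

0.532 km⁻¹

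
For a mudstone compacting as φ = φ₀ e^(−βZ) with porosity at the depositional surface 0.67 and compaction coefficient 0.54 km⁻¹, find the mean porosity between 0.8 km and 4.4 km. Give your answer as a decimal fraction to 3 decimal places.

0.192

⟨φ⟩ = (1/(Z₂−Z₁)) ∫ φ₀ e^(−βZ) dZ = φ₀·(e^(−β·Z₁) − e^(−β·Z₂)) / (β·(Z₂−Z₁))
e^(−0.54×0.8) = 0.6492; e^(−0.54×4.4) = 0.0929
⟨φ⟩ = 0.67 × (0.6492 − 0.0929) / (0.54 × 3.6) = 0.67 × 0.2862 = 0.1917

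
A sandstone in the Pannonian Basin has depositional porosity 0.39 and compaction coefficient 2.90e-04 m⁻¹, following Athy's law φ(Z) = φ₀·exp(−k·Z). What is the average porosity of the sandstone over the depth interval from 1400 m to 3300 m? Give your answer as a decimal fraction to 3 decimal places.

Working in km (1 km = 1000 m; k in km⁻¹ = k in m⁻¹ × 1000):
⟨φ⟩ = (1/(Z₂−Z₁)) ∫ φ₀ e^(−kZ) dZ = φ₀·(e^(−k·Z₁) − e^(−k·Z₂)) / (k·(Z₂−Z₁))
e^(−0.29×1.4) = 0.6663; e^(−0.29×3.3) = 0.3840
⟨φ⟩ = 0.39 × (0.6663 − 0.3840) / (0.29 × 1.9) = 0.39 × 0.5123 = 0.1998

0.200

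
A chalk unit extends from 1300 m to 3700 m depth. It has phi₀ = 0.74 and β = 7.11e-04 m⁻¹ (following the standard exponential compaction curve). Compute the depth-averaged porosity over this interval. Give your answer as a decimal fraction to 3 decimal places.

Working in km (1 km = 1000 m; β in km⁻¹ = β in m⁻¹ × 1000):
⟨phi⟩ = (1/(d₂−d₁)) ∫ phi₀ e^(−βd) dd = phi₀·(e^(−β·d₁) − e^(−β·d₂)) / (β·(d₂−d₁))
e^(−0.711×1.3) = 0.3968; e^(−0.711×3.7) = 0.0720
⟨phi⟩ = 0.74 × (0.3968 − 0.0720) / (0.711 × 2.4) = 0.74 × 0.1903 = 0.1408

0.141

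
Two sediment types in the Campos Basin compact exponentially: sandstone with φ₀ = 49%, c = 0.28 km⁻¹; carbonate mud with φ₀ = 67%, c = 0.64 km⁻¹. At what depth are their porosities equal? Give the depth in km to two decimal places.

0.87 km

Set φ₀ₐ e^(−cₐZ) = φ₀ᵦ e^(−cᵦZ) ⇒ ln(φ₀ₐ/φ₀ᵦ) = (cₐ − cᵦ)·Z
Z = ln(0.49/0.67) / (0.28 − 0.64) = -0.3129 / -0.36 = 0.869 km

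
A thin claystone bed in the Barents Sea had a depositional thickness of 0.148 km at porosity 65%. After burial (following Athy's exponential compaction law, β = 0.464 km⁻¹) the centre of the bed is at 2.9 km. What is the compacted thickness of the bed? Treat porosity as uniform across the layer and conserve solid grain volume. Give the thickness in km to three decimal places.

0.062 km

Porosity at 2.9 km: n = 0.65·exp(−0.464×2.9) = 0.1692
Solid-volume conservation: h(1−n) = h₀(1−n₀) ⇒ h = h₀·(1−n₀)/(1−n)
h = 0.148 × (1 − 0.65)/(1 − 0.1692) = 0.148 × 0.4213 = 0.0624 km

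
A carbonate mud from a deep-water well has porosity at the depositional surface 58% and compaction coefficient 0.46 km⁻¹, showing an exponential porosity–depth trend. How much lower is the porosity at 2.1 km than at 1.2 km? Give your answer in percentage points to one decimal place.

11.3 percentage points

φ(1.2) = 0.58·e^(−0.46×1.2) = 0.3340
φ(2.1) = 0.58·e^(−0.46×2.1) = 0.2207
Δφ = 0.3340 − 0.2207 = 0.1132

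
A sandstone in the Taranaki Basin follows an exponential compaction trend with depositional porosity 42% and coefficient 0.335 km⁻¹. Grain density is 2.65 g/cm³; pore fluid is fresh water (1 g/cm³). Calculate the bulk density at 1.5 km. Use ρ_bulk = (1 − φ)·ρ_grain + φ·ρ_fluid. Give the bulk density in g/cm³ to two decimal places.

2.23 g/cm³

Porosity at depth: φ = 0.42·exp(−0.335×1.5) = 0.42×0.6050 = 0.2541
Bulk density: ρ_b = (1−φ)ρ_g + φ·ρ_f = 0.7459×2.65 + 0.2541×1
       = 1.977 + 0.254 = 2.231 g/cm³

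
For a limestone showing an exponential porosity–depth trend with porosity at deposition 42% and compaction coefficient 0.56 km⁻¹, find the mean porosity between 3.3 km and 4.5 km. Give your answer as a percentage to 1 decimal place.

4.8%

⟨phi⟩ = (1/(d₂−d₁)) ∫ phi₀ e^(−cd) dd = phi₀·(e^(−c·d₁) − e^(−c·d₂)) / (c·(d₂−d₁))
e^(−0.56×3.3) = 0.1576; e^(−0.56×4.5) = 0.0805
⟨phi⟩ = 0.42 × (0.1576 − 0.0805) / (0.56 × 1.2) = 0.42 × 0.1147 = 0.0482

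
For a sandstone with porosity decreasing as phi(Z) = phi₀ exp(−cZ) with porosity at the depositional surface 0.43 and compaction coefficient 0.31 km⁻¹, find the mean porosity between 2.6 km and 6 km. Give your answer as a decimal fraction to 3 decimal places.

⟨phi⟩ = (1/(Z₂−Z₁)) ∫ phi₀ e^(−cZ) dZ = phi₀·(e^(−c·Z₁) − e^(−c·Z₂)) / (c·(Z₂−Z₁))
e^(−0.31×2.6) = 0.4466; e^(−0.31×6) = 0.1557
⟨phi⟩ = 0.43 × (0.4466 − 0.1557) / (0.31 × 3.4) = 0.43 × 0.2761 = 0.1187

0.119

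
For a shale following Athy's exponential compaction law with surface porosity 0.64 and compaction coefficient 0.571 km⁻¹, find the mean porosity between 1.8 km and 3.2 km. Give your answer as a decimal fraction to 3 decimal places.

⟨phi⟩ = (1/(Z₂−Z₁)) ∫ phi₀ e^(−kZ) dZ = phi₀·(e^(−k·Z₁) − e^(−k·Z₂)) / (k·(Z₂−Z₁))
e^(−0.571×1.8) = 0.3578; e^(−0.571×3.2) = 0.1609
⟨phi⟩ = 0.64 × (0.3578 − 0.1609) / (0.571 × 1.4) = 0.64 × 0.2463 = 0.1577

0.158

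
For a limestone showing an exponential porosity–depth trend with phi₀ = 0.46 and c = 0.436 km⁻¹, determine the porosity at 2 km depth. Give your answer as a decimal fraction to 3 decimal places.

0.192

phi = phi₀·exp(−c·Z) = 0.46 × exp(−0.436 × 2) = 0.46 × exp(−0.872)
  = 0.46 × 0.4181 = 0.1923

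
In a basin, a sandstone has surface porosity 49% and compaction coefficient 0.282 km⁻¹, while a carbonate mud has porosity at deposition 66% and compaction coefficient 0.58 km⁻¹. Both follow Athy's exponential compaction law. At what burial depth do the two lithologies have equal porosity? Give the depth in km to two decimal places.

Set n₀ₐ e^(−βₐd) = n₀ᵦ e^(−βᵦd) ⇒ ln(n₀ₐ/n₀ᵦ) = (βₐ − βᵦ)·d
d = ln(0.49/0.66) / (0.282 − 0.58) = -0.2978 / -0.298 = 0.999 km

1.00 km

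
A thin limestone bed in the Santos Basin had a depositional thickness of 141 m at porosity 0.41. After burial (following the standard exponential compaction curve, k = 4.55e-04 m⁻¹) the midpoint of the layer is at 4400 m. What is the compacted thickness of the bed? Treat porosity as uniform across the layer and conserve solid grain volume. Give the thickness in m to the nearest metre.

Working in km (1 km = 1000 m; k in km⁻¹ = k in m⁻¹ × 1000):
Porosity at 4.4 km: n = 0.41·exp(−0.455×4.4) = 0.0554
Solid-volume conservation: h(1−n) = h₀(1−n₀) ⇒ h = h₀·(1−n₀)/(1−n)
h = 0.141 × (1 − 0.41)/(1 − 0.0554) = 0.141 × 0.6246 = 0.0881 km

88 m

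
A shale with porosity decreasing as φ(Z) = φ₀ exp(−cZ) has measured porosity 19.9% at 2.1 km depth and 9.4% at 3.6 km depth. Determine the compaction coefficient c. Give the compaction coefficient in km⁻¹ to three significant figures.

Athy: φ(Z) = φ₀ e^(−cZ) ⇒ φ₁/φ₂ = e^{c(Z₂−Z₁)} ⇒ c = ln(φ₁/φ₂)/(Z₂−Z₁)
c = ln(0.199/0.094) / (3.6 − 2.1) = ln(2.117) / 1.5 = 0.7500 / 1.5 = 0.5 km⁻¹

0.500 km⁻¹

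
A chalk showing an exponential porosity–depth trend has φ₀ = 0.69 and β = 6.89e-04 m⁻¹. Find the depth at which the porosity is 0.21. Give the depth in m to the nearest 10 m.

Working in km (1 km = 1000 m; β in km⁻¹ = β in m⁻¹ × 1000):
Invert Athy's law: d = ln(φ₀/φ) / β
d = ln(0.69/0.21) / 0.689 = ln(3.286) / 0.689 = 1.1896 / 0.689 = 1.727 km

1730 m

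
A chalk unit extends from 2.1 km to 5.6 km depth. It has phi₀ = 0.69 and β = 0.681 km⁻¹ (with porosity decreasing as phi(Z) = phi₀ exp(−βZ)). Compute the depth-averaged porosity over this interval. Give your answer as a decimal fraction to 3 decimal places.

0.063

⟨phi⟩ = (1/(Z₂−Z₁)) ∫ phi₀ e^(−βZ) dZ = phi₀·(e^(−β·Z₁) − e^(−β·Z₂)) / (β·(Z₂−Z₁))
e^(−0.681×2.1) = 0.2393; e^(−0.681×5.6) = 0.0221
⟨phi⟩ = 0.69 × (0.2393 − 0.0221) / (0.681 × 3.5) = 0.69 × 0.0911 = 0.0629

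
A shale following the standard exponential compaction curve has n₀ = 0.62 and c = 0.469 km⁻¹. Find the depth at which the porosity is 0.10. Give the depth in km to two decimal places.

Invert Athy's law: Z = ln(n₀/n) / c
Z = ln(0.62/0.1) / 0.469 = ln(6.2) / 0.469 = 1.8245 / 0.469 = 3.890 km

3.89 km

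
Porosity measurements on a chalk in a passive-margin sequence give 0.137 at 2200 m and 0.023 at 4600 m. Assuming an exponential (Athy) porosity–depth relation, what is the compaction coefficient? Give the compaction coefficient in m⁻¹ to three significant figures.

Working in km (1 km = 1000 m; β in km⁻¹ = β in m⁻¹ × 1000):
Athy: φ(z) = φ₀ e^(−βz) ⇒ φ₁/φ₂ = e^{β(z₂−z₁)} ⇒ β = ln(φ₁/φ₂)/(z₂−z₁)
β = ln(0.137/0.023) / (4.6 − 2.2) = ln(5.957) / 2.4 = 1.7845 / 2.4 = 0.7435 km⁻¹

0.000744 m⁻¹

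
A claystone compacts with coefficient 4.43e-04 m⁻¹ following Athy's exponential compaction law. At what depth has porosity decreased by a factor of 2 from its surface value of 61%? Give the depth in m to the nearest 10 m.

1560 m

Working in km (1 km = 1000 m; k in km⁻¹ = k in m⁻¹ × 1000):
φ/φ₀ = 1/2 ⇒ exp(−k·d) = 1/2 ⇒ d = ln(2) / k
d = 0.6931 / 0.443 = 1.565 km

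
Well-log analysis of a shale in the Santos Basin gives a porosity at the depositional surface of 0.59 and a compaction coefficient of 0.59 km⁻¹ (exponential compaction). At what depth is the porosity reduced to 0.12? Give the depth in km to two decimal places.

Invert Athy's law: Z = ln(phi₀/phi) / c
Z = ln(0.59/0.12) / 0.59 = ln(4.917) / 0.59 = 1.5926 / 0.59 = 2.699 km

2.70 km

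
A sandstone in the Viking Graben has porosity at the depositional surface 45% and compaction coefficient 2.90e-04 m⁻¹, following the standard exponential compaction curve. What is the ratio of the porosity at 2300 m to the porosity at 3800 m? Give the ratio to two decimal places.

Working in km (1 km = 1000 m; β in km⁻¹ = β in m⁻¹ × 1000):
n(Z₁)/n(Z₂) = e^(−β·Z₁)/e^(−β·Z₂) = e^{β(Z₂−Z₁)}
= exp(0.29 × 1.5) = exp(0.435) = 1.5450

1.54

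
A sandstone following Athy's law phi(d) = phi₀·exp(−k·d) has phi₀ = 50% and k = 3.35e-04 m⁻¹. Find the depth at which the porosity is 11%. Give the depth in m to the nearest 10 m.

Working in km (1 km = 1000 m; k in km⁻¹ = k in m⁻¹ × 1000):
Invert Athy's law: d = ln(phi₀/phi) / k
d = ln(0.5/0.11) / 0.335 = ln(4.545) / 0.335 = 1.5141 / 0.335 = 4.520 km

4520 m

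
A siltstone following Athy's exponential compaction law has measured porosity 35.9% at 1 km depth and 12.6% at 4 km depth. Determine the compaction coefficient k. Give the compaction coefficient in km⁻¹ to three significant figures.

0.349 km⁻¹

Athy: n(z) = n₀ e^(−kz) ⇒ n₁/n₂ = e^{k(z₂−z₁)} ⇒ k = ln(n₁/n₂)/(z₂−z₁)
k = ln(0.359/0.126) / (4 − 1) = ln(2.849) / 3 = 1.0470 / 3 = 0.349 km⁻¹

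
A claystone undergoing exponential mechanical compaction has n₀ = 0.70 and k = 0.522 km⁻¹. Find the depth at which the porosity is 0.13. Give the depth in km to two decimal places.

Invert Athy's law: z = ln(n₀/n) / k
z = ln(0.7/0.13) / 0.522 = ln(5.385) / 0.522 = 1.6835 / 0.522 = 3.225 km

3.23 km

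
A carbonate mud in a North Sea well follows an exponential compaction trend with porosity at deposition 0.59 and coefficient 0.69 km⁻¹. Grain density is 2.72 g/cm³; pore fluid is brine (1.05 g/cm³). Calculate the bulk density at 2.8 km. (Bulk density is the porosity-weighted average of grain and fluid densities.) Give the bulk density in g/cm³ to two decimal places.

Porosity at depth: n = 0.59·exp(−0.69×2.8) = 0.59×0.1449 = 0.0855
Bulk density: ρ_b = (1−n)ρ_g + n·ρ_f = 0.9145×2.72 + 0.0855×1.05
       = 2.488 + 0.090 = 2.577 g/cm³

2.58 g/cm³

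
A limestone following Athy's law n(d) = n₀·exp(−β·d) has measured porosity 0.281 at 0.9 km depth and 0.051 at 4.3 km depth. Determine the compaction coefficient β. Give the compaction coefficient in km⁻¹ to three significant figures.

0.502 km⁻¹

Athy: n(d) = n₀ e^(−βd) ⇒ n₁/n₂ = e^{β(d₂−d₁)} ⇒ β = ln(n₁/n₂)/(d₂−d₁)
β = ln(0.281/0.051) / (4.3 − 0.9) = ln(5.51) / 3.4 = 1.7065 / 3.4 = 0.5019 km⁻¹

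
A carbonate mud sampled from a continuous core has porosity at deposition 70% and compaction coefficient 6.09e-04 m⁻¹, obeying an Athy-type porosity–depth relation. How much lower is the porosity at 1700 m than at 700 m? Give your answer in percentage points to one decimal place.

Working in km (1 km = 1000 m; β in km⁻¹ = β in m⁻¹ × 1000):
n(0.7) = 0.7·e^(−0.609×0.7) = 0.4570
n(1.7) = 0.7·e^(−0.609×1.7) = 0.2486
Δn = 0.4570 − 0.2486 = 0.2085

20.8 percentage points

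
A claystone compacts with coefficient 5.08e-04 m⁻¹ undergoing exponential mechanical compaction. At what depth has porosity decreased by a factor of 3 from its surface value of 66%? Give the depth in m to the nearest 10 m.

2160 m

Working in km (1 km = 1000 m; β in km⁻¹ = β in m⁻¹ × 1000):
φ/φ₀ = 1/3 ⇒ exp(−β·Z) = 1/3 ⇒ Z = ln(3) / β
Z = 1.0986 / 0.508 = 2.163 km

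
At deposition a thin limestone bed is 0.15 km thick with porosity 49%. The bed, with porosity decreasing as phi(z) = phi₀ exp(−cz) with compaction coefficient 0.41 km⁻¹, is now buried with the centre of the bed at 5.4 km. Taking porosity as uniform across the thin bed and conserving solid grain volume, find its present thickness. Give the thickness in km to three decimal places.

0.081 km

Porosity at 5.4 km: phi = 0.49·exp(−0.41×5.4) = 0.0535
Solid-volume conservation: h(1−phi) = h₀(1−phi₀) ⇒ h = h₀·(1−phi₀)/(1−phi)
h = 0.15 × (1 − 0.49)/(1 − 0.0535) = 0.15 × 0.5388 = 0.0808 km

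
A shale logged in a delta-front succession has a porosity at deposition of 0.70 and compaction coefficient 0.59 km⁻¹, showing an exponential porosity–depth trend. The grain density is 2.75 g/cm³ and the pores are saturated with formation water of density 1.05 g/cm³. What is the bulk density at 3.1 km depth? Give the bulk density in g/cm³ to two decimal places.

2.56 g/cm³

Porosity at depth: phi = 0.7·exp(−0.59×3.1) = 0.7×0.1606 = 0.1124
Bulk density: ρ_b = (1−phi)ρ_g + phi·ρ_f = 0.8876×2.75 + 0.1124×1.05
       = 2.441 + 0.118 = 2.559 g/cm³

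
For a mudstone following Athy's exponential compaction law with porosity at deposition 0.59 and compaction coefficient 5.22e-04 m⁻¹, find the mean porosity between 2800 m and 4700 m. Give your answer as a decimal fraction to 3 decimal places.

Working in km (1 km = 1000 m; c in km⁻¹ = c in m⁻¹ × 1000):
⟨φ⟩ = (1/(Z₂−Z₁)) ∫ φ₀ e^(−cZ) dZ = φ₀·(e^(−c·Z₁) − e^(−c·Z₂)) / (c·(Z₂−Z₁))
e^(−0.522×2.8) = 0.2319; e^(−0.522×4.7) = 0.0860
⟨φ⟩ = 0.59 × (0.2319 − 0.0860) / (0.522 × 1.9) = 0.59 × 0.1471 = 0.0868

0.087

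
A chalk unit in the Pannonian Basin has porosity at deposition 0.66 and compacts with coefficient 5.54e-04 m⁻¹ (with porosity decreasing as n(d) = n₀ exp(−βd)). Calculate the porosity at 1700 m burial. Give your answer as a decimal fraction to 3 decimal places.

0.257

Working in km (1 km = 1000 m; β in km⁻¹ = β in m⁻¹ × 1000):
n = n₀·exp(−β·d) = 0.66 × exp(−0.554 × 1.7) = 0.66 × exp(−0.9418)
  = 0.66 × 0.3899 = 0.2574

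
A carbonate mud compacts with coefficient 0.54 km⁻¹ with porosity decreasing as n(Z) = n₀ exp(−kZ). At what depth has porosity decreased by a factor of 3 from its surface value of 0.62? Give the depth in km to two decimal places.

n/n₀ = 1/3 ⇒ exp(−k·Z) = 1/3 ⇒ Z = ln(3) / k
Z = 1.0986 / 0.54 = 2.034 km

2.03 km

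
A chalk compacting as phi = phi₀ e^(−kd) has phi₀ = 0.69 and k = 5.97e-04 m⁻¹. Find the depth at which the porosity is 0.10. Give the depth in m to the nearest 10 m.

Working in km (1 km = 1000 m; k in km⁻¹ = k in m⁻¹ × 1000):
Invert Athy's law: d = ln(phi₀/phi) / k
d = ln(0.69/0.1) / 0.597 = ln(6.9) / 0.597 = 1.9315 / 0.597 = 3.235 km

3240 m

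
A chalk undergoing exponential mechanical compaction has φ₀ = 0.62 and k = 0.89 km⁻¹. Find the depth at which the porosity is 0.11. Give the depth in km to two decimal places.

1.94 km

Invert Athy's law: z = ln(φ₀/φ) / k
z = ln(0.62/0.11) / 0.89 = ln(5.636) / 0.89 = 1.7292 / 0.89 = 1.943 km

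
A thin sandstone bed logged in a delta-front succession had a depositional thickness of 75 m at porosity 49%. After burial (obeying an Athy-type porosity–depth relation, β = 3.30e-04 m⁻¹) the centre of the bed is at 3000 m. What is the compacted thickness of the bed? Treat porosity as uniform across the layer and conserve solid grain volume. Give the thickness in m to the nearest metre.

Working in km (1 km = 1000 m; β in km⁻¹ = β in m⁻¹ × 1000):
Porosity at 3 km: n = 0.49·exp(−0.33×3) = 0.1821
Solid-volume conservation: h(1−n) = h₀(1−n₀) ⇒ h = h₀·(1−n₀)/(1−n)
h = 0.075 × (1 − 0.49)/(1 − 0.1821) = 0.075 × 0.6235 = 0.0468 km

47 m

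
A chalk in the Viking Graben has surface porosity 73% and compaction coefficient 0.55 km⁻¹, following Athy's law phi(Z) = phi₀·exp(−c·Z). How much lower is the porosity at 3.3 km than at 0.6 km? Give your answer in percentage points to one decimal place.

40.6 percentage points

phi(0.6) = 0.73·e^(−0.55×0.6) = 0.5248
phi(3.3) = 0.73·e^(−0.55×3.3) = 0.1189
Δphi = 0.5248 − 0.1189 = 0.4059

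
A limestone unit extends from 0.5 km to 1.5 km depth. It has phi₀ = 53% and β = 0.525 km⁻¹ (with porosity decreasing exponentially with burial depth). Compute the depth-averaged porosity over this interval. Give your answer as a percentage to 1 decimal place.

⟨phi⟩ = (1/(Z₂−Z₁)) ∫ phi₀ e^(−βZ) dZ = phi₀·(e^(−β·Z₁) − e^(−β·Z₂)) / (β·(Z₂−Z₁))
e^(−0.525×0.5) = 0.7691; e^(−0.525×1.5) = 0.4550
⟨phi⟩ = 0.53 × (0.7691 − 0.4550) / (0.525 × 1) = 0.53 × 0.5984 = 0.3171

31.7%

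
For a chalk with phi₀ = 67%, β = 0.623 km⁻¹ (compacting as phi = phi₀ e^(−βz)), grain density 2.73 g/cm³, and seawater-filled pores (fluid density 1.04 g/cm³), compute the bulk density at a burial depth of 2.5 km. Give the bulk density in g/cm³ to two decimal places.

2.49 g/cm³

Porosity at depth: phi = 0.67·exp(−0.623×2.5) = 0.67×0.2107 = 0.1411
Bulk density: ρ_b = (1−phi)ρ_g + phi·ρ_f = 0.8589×2.73 + 0.1411×1.04
       = 2.345 + 0.147 = 2.491 g/cm³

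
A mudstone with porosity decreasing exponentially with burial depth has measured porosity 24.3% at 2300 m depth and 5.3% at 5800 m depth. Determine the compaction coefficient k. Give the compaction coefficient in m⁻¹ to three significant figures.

Working in km (1 km = 1000 m; k in km⁻¹ = k in m⁻¹ × 1000):
Athy: phi(z) = phi₀ e^(−kz) ⇒ phi₁/phi₂ = e^{k(z₂−z₁)} ⇒ k = ln(phi₁/phi₂)/(z₂−z₁)
k = ln(0.243/0.053) / (5.8 − 2.3) = ln(4.585) / 3.5 = 1.5228 / 3.5 = 0.4351 km⁻¹

0.000435 m⁻¹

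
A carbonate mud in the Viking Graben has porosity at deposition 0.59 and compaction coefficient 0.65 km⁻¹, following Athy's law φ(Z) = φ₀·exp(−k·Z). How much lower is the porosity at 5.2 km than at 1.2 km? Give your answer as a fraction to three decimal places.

φ(1.2) = 0.59·e^(−0.65×1.2) = 0.2705
φ(5.2) = 0.59·e^(−0.65×5.2) = 0.0201
Δφ = 0.2705 − 0.0201 = 0.2504

0.250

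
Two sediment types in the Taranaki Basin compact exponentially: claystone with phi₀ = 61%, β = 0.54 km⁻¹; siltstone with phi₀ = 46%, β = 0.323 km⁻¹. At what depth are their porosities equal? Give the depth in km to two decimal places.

Set phi₀ₐ e^(−βₐd) = phi₀ᵦ e^(−βᵦd) ⇒ ln(phi₀ₐ/phi₀ᵦ) = (βₐ − βᵦ)·d
d = ln(0.61/0.46) / (0.54 − 0.323) = 0.2822 / 0.217 = 1.301 km

1.30 km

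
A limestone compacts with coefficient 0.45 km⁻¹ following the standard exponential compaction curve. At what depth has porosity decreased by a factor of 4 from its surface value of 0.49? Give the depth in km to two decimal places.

n/n₀ = 1/4 ⇒ exp(−k·z) = 1/4 ⇒ z = ln(4) / k
z = 1.3863 / 0.45 = 3.081 km

3.08 km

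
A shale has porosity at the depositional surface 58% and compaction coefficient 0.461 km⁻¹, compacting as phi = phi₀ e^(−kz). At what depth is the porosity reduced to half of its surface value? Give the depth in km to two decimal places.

phi/phi₀ = 1/2 ⇒ exp(−k·z) = 1/2 ⇒ z = ln(2) / k
z = 0.6931 / 0.461 = 1.504 km

1.50 km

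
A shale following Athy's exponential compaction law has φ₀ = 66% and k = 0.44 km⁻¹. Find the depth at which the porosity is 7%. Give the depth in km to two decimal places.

Invert Athy's law: Z = ln(φ₀/φ) / k
Z = ln(0.66/0.07) / 0.44 = ln(9.429) / 0.44 = 2.2437 / 0.44 = 5.099 km

5.10 km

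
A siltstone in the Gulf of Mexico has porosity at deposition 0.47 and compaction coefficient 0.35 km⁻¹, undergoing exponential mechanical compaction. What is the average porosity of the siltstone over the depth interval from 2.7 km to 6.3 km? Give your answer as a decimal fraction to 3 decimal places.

⟨n⟩ = (1/(Z₂−Z₁)) ∫ n₀ e^(−cZ) dZ = n₀·(e^(−c·Z₁) − e^(−c·Z₂)) / (c·(Z₂−Z₁))
e^(−0.35×2.7) = 0.3887; e^(−0.35×6.3) = 0.1103
⟨n⟩ = 0.47 × (0.3887 − 0.1103) / (0.35 × 3.6) = 0.47 × 0.2210 = 0.1039

0.104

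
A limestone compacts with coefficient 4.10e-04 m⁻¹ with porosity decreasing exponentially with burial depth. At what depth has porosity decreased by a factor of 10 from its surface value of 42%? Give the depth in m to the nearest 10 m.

Working in km (1 km = 1000 m; k in km⁻¹ = k in m⁻¹ × 1000):
phi/phi₀ = 1/10 ⇒ exp(−k·d) = 1/10 ⇒ d = ln(10) / k
d = 2.3026 / 0.41 = 5.616 km

5620 m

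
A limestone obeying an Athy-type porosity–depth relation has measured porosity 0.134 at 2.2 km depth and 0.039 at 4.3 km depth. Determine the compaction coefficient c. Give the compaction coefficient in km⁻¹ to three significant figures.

Athy: phi(d) = phi₀ e^(−cd) ⇒ phi₁/phi₂ = e^{c(d₂−d₁)} ⇒ c = ln(phi₁/phi₂)/(d₂−d₁)
c = ln(0.134/0.039) / (4.3 − 2.2) = ln(3.436) / 2.1 = 1.2343 / 2.1 = 0.5878 km⁻¹

0.588 km⁻¹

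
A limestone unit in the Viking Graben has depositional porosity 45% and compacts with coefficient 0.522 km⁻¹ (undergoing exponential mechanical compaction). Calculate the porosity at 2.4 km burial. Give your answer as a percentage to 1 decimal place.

12.9%

n = n₀·exp(−c·z) = 0.45 × exp(−0.522 × 2.4) = 0.45 × exp(−1.253)
  = 0.45 × 0.2857 = 0.1286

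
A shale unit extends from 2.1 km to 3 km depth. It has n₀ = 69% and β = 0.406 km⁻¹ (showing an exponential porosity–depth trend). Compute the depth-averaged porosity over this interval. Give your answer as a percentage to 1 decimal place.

24.6%

⟨n⟩ = (1/(Z₂−Z₁)) ∫ n₀ e^(−βZ) dZ = n₀·(e^(−β·Z₁) − e^(−β·Z₂)) / (β·(Z₂−Z₁))
e^(−0.406×2.1) = 0.4263; e^(−0.406×3) = 0.2958
⟨n⟩ = 0.69 × (0.4263 − 0.2958) / (0.406 × 0.9) = 0.69 × 0.3571 = 0.2464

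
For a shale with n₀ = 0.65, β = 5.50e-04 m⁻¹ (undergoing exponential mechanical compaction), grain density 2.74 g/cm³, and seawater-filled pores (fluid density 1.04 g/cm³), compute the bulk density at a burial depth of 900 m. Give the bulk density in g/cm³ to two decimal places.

2.07 g/cm³

Working in km (1 km = 1000 m; β in km⁻¹ = β in m⁻¹ × 1000):
Porosity at depth: n = 0.65·exp(−0.55×0.9) = 0.65×0.6096 = 0.3962
Bulk density: ρ_b = (1−n)ρ_g + n·ρ_f = 0.6038×2.74 + 0.3962×1.04
       = 1.654 + 0.412 = 2.066 g/cm³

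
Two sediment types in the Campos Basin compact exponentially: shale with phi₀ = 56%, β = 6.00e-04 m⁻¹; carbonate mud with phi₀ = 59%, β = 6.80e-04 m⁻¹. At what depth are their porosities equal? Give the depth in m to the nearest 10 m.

Working in km (1 km = 1000 m; β in km⁻¹ = β in m⁻¹ × 1000):
Set phi₀ₐ e^(−βₐz) = phi₀ᵦ e^(−βᵦz) ⇒ ln(phi₀ₐ/phi₀ᵦ) = (βₐ − βᵦ)·z
z = ln(0.56/0.59) / (0.6 − 0.68) = -0.0522 / -0.08 = 0.652 km

650 m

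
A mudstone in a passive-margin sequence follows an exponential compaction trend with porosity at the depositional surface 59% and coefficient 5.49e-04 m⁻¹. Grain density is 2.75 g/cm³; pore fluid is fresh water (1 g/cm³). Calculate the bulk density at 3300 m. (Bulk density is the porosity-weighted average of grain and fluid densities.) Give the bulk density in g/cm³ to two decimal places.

Working in km (1 km = 1000 m; c in km⁻¹ = c in m⁻¹ × 1000):
Porosity at depth: phi = 0.59·exp(−0.549×3.3) = 0.59×0.1634 = 0.0964
Bulk density: ρ_b = (1−phi)ρ_g + phi·ρ_f = 0.9036×2.75 + 0.0964×1
       = 2.485 + 0.096 = 2.581 g/cm³

2.58 g/cm³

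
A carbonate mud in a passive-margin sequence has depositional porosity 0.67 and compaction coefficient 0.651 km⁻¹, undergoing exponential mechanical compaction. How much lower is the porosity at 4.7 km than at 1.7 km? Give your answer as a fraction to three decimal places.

0.190

phi(1.7) = 0.67·e^(−0.651×1.7) = 0.2215
phi(4.7) = 0.67·e^(−0.651×4.7) = 0.0314
Δphi = 0.2215 − 0.0314 = 0.1901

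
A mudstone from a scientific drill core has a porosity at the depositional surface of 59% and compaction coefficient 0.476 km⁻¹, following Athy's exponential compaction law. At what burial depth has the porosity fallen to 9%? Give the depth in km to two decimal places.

3.95 km

Invert Athy's law: Z = ln(phi₀/phi) / β
Z = ln(0.59/0.09) / 0.476 = ln(6.556) / 0.476 = 1.8803 / 0.476 = 3.950 km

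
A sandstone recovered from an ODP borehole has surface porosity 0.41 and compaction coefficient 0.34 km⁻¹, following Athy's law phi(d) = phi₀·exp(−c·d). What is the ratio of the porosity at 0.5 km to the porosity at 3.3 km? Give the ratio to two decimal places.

phi(d₁)/phi(d₂) = e^(−c·d₁)/e^(−c·d₂) = e^{c(d₂−d₁)}
= exp(0.34 × 2.8) = exp(0.952) = 2.5909

2.59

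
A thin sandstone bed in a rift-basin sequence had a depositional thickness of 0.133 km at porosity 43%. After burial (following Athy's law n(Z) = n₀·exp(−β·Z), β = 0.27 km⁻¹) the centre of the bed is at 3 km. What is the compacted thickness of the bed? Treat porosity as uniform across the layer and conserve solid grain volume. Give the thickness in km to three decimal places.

Porosity at 3 km: n = 0.43·exp(−0.27×3) = 0.1913
Solid-volume conservation: h(1−n) = h₀(1−n₀) ⇒ h = h₀·(1−n₀)/(1−n)
h = 0.133 × (1 − 0.43)/(1 − 0.1913) = 0.133 × 0.7048 = 0.0937 km

0.094 km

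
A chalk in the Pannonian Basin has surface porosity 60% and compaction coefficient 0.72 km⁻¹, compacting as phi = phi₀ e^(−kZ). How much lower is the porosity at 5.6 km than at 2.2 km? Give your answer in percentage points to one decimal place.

11.2 percentage points

phi(2.2) = 0.6·e^(−0.72×2.2) = 0.1231
phi(5.6) = 0.6·e^(−0.72×5.6) = 0.0106
Δphi = 0.1231 − 0.0106 = 0.1124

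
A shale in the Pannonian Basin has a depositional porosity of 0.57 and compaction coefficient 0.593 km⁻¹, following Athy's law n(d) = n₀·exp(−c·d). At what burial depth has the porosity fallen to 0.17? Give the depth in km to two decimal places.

Invert Athy's law: d = ln(n₀/n) / c
d = ln(0.57/0.17) / 0.593 = ln(3.353) / 0.593 = 1.2098 / 0.593 = 2.040 km

2.04 km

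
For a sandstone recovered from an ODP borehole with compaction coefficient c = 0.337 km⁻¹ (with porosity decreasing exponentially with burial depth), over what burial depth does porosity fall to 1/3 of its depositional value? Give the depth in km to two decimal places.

phi/phi₀ = 1/3 ⇒ exp(−c·z) = 1/3 ⇒ z = ln(3) / c
z = 1.0986 / 0.337 = 3.260 km

3.26 km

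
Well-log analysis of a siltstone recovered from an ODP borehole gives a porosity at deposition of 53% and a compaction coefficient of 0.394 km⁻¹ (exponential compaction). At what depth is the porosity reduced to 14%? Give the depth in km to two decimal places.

3.38 km

Invert Athy's law: Z = ln(n₀/n) / c
Z = ln(0.53/0.14) / 0.394 = ln(3.786) / 0.394 = 1.3312 / 0.394 = 3.379 km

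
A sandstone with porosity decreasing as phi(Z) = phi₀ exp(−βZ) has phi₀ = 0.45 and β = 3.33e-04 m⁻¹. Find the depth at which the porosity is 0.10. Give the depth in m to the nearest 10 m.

Working in km (1 km = 1000 m; β in km⁻¹ = β in m⁻¹ × 1000):
Invert Athy's law: Z = ln(phi₀/phi) / β
Z = ln(0.45/0.1) / 0.333 = ln(4.5) / 0.333 = 1.5041 / 0.333 = 4.517 km

4520 m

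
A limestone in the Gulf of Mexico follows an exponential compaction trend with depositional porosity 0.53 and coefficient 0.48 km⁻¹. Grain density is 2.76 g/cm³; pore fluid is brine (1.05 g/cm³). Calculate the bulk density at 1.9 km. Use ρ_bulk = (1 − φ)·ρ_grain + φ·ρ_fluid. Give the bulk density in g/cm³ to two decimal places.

Porosity at depth: n = 0.53·exp(−0.48×1.9) = 0.53×0.4017 = 0.2129
Bulk density: ρ_b = (1−n)ρ_g + n·ρ_f = 0.7871×2.76 + 0.2129×1.05
       = 2.172 + 0.224 = 2.396 g/cm³

2.40 g/cm³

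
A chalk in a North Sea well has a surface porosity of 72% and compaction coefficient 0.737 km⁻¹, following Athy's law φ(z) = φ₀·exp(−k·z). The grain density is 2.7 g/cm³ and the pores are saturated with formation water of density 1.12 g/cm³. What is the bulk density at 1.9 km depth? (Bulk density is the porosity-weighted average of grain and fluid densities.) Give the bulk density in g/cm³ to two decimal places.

Porosity at depth: φ = 0.72·exp(−0.737×1.9) = 0.72×0.2465 = 0.1775
Bulk density: ρ_b = (1−φ)ρ_g + φ·ρ_f = 0.8225×2.7 + 0.1775×1.12
       = 2.221 + 0.199 = 2.420 g/cm³

2.42 g/cm³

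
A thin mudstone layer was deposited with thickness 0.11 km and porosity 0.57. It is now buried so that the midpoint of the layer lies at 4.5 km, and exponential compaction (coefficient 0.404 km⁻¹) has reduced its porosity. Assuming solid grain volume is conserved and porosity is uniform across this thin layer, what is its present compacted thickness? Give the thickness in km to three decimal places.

Porosity at 4.5 km: phi = 0.57·exp(−0.404×4.5) = 0.0925
Solid-volume conservation: h(1−phi) = h₀(1−phi₀) ⇒ h = h₀·(1−phi₀)/(1−phi)
h = 0.11 × (1 − 0.57)/(1 − 0.0925) = 0.11 × 0.4738 = 0.0521 km

0.052 km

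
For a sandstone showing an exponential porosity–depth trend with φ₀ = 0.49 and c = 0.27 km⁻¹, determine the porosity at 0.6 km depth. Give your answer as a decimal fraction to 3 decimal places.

φ = φ₀·exp(−c·d) = 0.49 × exp(−0.27 × 0.6) = 0.49 × exp(−0.162)
  = 0.49 × 0.8504 = 0.4167

0.417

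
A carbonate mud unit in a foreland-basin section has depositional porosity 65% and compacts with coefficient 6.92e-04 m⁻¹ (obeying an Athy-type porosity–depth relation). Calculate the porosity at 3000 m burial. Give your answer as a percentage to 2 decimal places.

8.15%

Working in km (1 km = 1000 m; c in km⁻¹ = c in m⁻¹ × 1000):
φ = φ₀·exp(−c·Z) = 0.65 × exp(−0.692 × 3) = 0.65 × exp(−2.076)
  = 0.65 × 0.1254 = 0.0815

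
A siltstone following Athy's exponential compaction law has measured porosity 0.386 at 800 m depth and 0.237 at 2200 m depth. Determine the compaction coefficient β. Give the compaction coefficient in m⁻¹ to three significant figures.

Working in km (1 km = 1000 m; β in km⁻¹ = β in m⁻¹ × 1000):
Athy: φ(Z) = φ₀ e^(−βZ) ⇒ φ₁/φ₂ = e^{β(Z₂−Z₁)} ⇒ β = ln(φ₁/φ₂)/(Z₂−Z₁)
β = ln(0.386/0.237) / (2.2 − 0.8) = ln(1.629) / 1.4 = 0.4878 / 1.4 = 0.3484 km⁻¹

0.000348 m⁻¹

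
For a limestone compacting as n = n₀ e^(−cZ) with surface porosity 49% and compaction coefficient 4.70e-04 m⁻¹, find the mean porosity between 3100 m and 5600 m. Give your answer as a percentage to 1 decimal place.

6.7%

Working in km (1 km = 1000 m; c in km⁻¹ = c in m⁻¹ × 1000):
⟨n⟩ = (1/(Z₂−Z₁)) ∫ n₀ e^(−cZ) dZ = n₀·(e^(−c·Z₁) − e^(−c·Z₂)) / (c·(Z₂−Z₁))
e^(−0.47×3.1) = 0.2329; e^(−0.47×5.6) = 0.0719
⟨n⟩ = 0.49 × (0.2329 − 0.0719) / (0.47 × 2.5) = 0.49 × 0.1370 = 0.0671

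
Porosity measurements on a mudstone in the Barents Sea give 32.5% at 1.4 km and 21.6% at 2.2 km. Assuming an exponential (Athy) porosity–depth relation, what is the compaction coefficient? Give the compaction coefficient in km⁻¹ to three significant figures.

0.511 km⁻¹

Athy: n(z) = n₀ e^(−βz) ⇒ n₁/n₂ = e^{β(z₂−z₁)} ⇒ β = ln(n₁/n₂)/(z₂−z₁)
β = ln(0.325/0.216) / (2.2 − 1.4) = ln(1.505) / 0.8 = 0.4085 / 0.8 = 0.5107 km⁻¹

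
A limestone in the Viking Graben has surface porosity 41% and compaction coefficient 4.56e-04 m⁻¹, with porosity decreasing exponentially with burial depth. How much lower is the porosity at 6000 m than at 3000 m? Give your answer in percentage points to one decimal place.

Working in km (1 km = 1000 m; c in km⁻¹ = c in m⁻¹ × 1000):
φ(3) = 0.41·e^(−0.456×3) = 0.1044
φ(6) = 0.41·e^(−0.456×6) = 0.0266
Δφ = 0.1044 − 0.0266 = 0.0778

7.8 percentage points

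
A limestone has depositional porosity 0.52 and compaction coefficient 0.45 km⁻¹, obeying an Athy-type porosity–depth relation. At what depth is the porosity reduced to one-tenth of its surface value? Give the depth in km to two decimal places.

φ/φ₀ = 1/10 ⇒ exp(−c·z) = 1/10 ⇒ z = ln(10) / c
z = 2.3026 / 0.45 = 5.117 km

5.12 km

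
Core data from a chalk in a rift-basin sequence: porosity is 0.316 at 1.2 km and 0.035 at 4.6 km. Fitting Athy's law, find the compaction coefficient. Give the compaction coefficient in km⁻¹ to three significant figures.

0.647 km⁻¹

Athy: phi(z) = phi₀ e^(−cz) ⇒ phi₁/phi₂ = e^{c(z₂−z₁)} ⇒ c = ln(phi₁/phi₂)/(z₂−z₁)
c = ln(0.316/0.035) / (4.6 − 1.2) = ln(9.029) / 3.4 = 2.2004 / 3.4 = 0.6472 km⁻¹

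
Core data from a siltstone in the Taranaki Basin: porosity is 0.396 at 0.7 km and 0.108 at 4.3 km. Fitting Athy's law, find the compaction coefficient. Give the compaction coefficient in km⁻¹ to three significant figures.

0.361 km⁻¹

Athy: n(z) = n₀ e^(−kz) ⇒ n₁/n₂ = e^{k(z₂−z₁)} ⇒ k = ln(n₁/n₂)/(z₂−z₁)
k = ln(0.396/0.108) / (4.3 − 0.7) = ln(3.667) / 3.6 = 1.2993 / 3.6 = 0.3609 km⁻¹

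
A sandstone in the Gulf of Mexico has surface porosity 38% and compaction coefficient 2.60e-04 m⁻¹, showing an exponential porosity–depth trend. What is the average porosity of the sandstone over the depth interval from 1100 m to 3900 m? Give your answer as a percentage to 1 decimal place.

20.3%

Working in km (1 km = 1000 m; β in km⁻¹ = β in m⁻¹ × 1000):
⟨n⟩ = (1/(z₂−z₁)) ∫ n₀ e^(−βz) dz = n₀·(e^(−β·z₁) − e^(−β·z₂)) / (β·(z₂−z₁))
e^(−0.26×1.1) = 0.7513; e^(−0.26×3.9) = 0.3628
⟨n⟩ = 0.38 × (0.7513 − 0.3628) / (0.26 × 2.8) = 0.38 × 0.5337 = 0.2028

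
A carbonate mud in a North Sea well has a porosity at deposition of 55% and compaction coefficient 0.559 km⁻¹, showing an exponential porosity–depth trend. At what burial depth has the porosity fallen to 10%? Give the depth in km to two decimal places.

3.05 km

Invert Athy's law: Z = ln(phi₀/phi) / β
Z = ln(0.55/0.1) / 0.559 = ln(5.5) / 0.559 = 1.7047 / 0.559 = 3.050 km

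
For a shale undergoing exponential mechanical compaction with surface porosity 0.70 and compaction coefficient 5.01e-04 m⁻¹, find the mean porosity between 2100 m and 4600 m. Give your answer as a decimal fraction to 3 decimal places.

Working in km (1 km = 1000 m; c in km⁻¹ = c in m⁻¹ × 1000):
⟨φ⟩ = (1/(d₂−d₁)) ∫ φ₀ e^(−cd) dd = φ₀·(e^(−c·d₁) − e^(−c·d₂)) / (c·(d₂−d₁))
e^(−0.501×2.1) = 0.3492; e^(−0.501×4.6) = 0.0998
⟨φ⟩ = 0.7 × (0.3492 − 0.0998) / (0.501 × 2.5) = 0.7 × 0.1991 = 0.1394

0.139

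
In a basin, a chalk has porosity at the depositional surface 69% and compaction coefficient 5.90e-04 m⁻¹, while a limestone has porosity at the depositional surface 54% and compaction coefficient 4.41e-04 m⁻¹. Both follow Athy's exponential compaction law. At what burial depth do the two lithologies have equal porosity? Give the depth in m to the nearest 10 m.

1650 m

Working in km (1 km = 1000 m; c in km⁻¹ = c in m⁻¹ × 1000):
Set φ₀ₐ e^(−cₐZ) = φ₀ᵦ e^(−cᵦZ) ⇒ ln(φ₀ₐ/φ₀ᵦ) = (cₐ − cᵦ)·Z
Z = ln(0.69/0.54) / (0.59 − 0.441) = 0.2451 / 0.149 = 1.645 km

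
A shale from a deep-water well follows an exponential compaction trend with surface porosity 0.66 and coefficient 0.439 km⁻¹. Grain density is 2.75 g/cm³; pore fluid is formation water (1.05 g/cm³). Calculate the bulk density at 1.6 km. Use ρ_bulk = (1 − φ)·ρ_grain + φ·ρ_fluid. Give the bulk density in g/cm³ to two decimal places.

Porosity at depth: n = 0.66·exp(−0.439×1.6) = 0.66×0.4954 = 0.3270
Bulk density: ρ_b = (1−n)ρ_g + n·ρ_f = 0.6730×2.75 + 0.3270×1.05
       = 1.851 + 0.343 = 2.194 g/cm³

2.19 g/cm³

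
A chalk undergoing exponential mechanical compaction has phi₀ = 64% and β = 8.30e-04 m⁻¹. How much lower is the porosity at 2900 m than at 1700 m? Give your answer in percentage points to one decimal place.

Working in km (1 km = 1000 m; β in km⁻¹ = β in m⁻¹ × 1000):
phi(1.7) = 0.64·e^(−0.83×1.7) = 0.1561
phi(2.9) = 0.64·e^(−0.83×2.9) = 0.0577
Δphi = 0.1561 − 0.0577 = 0.0984

9.8 percentage points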